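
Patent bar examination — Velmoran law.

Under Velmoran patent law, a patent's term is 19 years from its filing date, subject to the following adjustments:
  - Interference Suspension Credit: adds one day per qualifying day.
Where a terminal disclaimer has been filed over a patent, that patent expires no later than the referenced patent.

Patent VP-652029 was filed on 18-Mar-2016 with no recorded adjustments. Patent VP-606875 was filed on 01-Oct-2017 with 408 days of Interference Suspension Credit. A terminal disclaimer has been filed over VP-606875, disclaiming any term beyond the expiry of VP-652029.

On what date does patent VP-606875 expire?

Natural term of VP-606875:
  Base: filing + 19 years → 1 October 2036.
  Interference Suspension Credit: +408 days → 13 November 2037.
Expiry of referenced patent VP-652029:
  Base: filing + 19 years → 18 March 2035.
Terminal disclaimer: VP-606875 expires on the earlier of 13 November 2037 and 18 March 2035.

2035-03-18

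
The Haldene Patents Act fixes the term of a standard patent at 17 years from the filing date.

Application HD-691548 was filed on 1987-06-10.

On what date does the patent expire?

Filing date + 17 years → 10 June 2004.

June 10, 2004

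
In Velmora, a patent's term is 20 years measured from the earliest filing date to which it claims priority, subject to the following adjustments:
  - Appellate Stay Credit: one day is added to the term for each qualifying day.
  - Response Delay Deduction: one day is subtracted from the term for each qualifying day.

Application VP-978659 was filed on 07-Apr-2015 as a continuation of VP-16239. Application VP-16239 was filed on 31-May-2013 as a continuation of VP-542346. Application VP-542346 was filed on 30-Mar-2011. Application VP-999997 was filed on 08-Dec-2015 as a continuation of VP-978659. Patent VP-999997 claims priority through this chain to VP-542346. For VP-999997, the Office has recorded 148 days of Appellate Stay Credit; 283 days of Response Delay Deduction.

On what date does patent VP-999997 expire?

2030-11-15

Earliest priority filing: 30 March 2011.
Base term: 30 March 2011 + 20 years → 30 March 2031.
Appellate Stay Credit: +148 days → 25 August 2031.
Response Delay Deduction: −283 days → 15 November 2030.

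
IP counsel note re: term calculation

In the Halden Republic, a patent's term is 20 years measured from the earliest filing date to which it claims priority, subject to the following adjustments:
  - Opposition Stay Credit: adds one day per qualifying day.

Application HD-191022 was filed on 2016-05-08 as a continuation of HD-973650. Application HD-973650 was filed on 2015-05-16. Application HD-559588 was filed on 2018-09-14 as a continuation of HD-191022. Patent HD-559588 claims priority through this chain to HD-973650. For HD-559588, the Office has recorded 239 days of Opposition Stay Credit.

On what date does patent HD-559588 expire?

Earliest priority filing: 16 May 2015.
Base term: 16 May 2015 + 20 years → 16 May 2035.
Opposition Stay Credit: +239 days → 10 January 2036.

January 10, 2036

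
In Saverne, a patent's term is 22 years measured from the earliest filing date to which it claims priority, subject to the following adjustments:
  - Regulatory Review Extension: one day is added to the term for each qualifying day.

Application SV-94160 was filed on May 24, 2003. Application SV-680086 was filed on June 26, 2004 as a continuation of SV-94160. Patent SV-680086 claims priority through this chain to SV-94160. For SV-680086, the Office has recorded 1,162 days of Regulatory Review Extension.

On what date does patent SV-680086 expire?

July 29, 2028

Earliest priority filing: 24 May 2003.
Base term: 24 May 2003 + 22 years → 24 May 2025.
Regulatory Review Extension: +1162 days → 29 July 2028.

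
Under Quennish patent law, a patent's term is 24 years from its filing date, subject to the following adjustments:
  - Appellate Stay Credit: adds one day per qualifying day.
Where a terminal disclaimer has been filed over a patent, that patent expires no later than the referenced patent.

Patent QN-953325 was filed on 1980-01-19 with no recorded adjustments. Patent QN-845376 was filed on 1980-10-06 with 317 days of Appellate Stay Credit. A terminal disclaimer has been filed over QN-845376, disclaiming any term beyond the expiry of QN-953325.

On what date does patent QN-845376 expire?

Natural term of QN-845376:
  Base: filing + 24 years → 6 October 2004.
  Appellate Stay Credit: +317 days → 19 August 2005.
Expiry of referenced patent QN-953325:
  Base: filing + 24 years → 19 January 2004.
Terminal disclaimer: QN-845376 expires on the earlier of 19 August 2005 and 19 January 2004.

January 19, 2004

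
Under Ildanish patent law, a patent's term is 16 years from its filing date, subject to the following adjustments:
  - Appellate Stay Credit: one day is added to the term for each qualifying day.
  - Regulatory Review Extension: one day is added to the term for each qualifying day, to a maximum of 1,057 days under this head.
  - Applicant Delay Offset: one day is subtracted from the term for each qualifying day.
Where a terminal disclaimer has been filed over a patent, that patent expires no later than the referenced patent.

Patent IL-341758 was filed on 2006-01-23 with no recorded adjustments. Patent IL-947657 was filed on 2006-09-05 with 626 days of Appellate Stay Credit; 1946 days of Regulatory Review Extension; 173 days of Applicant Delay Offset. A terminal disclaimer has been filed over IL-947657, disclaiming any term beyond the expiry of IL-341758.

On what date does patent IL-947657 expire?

Natural term of IL-947657:
  Base: filing + 16 years → 5 September 2022.
  Appellate Stay Credit: +626 days → 23 May 2024.
  Regulatory Review Extension: 1946 days claimed exceeds the 1057-day cap, so +1057 days → 15 April 2027.
  Applicant Delay Offset: −173 days → 24 October 2026.
Expiry of referenced patent IL-341758:
  Base: filing + 16 years → 23 January 2022.
Terminal disclaimer: IL-947657 expires on the earlier of 24 October 2026 and 23 January 2022.

January 23, 2022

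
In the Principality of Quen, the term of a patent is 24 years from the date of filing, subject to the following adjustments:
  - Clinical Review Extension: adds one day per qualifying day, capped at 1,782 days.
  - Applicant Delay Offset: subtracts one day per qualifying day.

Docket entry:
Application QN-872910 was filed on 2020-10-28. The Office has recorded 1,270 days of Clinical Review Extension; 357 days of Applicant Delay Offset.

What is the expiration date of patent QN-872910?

2047-04-29

Base term: filing date + 24 years → 28 October 2044.
Clinical Review Extension: 1270 days (within the 1782-day cap) → +1270 days → 20 April 2048.
Applicant Delay Offset: −357 days → 29 April 2047.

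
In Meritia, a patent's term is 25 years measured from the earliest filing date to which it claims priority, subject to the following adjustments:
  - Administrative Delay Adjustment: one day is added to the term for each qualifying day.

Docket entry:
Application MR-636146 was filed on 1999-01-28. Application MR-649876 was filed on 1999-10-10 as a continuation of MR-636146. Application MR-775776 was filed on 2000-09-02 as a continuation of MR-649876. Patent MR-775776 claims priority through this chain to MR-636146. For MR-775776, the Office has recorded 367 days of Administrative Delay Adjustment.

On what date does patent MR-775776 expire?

Earliest priority filing: 28 January 1999.
Base term: 28 January 1999 + 25 years → 28 January 2024.
Administrative Delay Adjustment: +367 days → 29 January 2025.

2025-01-29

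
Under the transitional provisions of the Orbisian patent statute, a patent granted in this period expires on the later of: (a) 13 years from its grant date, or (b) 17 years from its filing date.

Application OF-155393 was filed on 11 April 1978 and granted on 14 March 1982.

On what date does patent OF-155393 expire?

April 11, 1995

(a) grant + 13 years → 14 March 1995.
(b) filing + 17 years → 11 April 1995.
Later of the two: 11 April 1995.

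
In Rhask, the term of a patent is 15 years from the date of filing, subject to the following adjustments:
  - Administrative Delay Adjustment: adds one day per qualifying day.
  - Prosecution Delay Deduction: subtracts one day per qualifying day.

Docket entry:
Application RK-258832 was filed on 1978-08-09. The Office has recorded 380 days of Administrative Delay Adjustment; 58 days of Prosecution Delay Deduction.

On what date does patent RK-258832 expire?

Base term: filing date + 15 years → 9 August 1993.
Administrative Delay Adjustment: +380 days → 24 August 1994.
Prosecution Delay Deduction: −58 days → 27 June 1994.

June 27, 1994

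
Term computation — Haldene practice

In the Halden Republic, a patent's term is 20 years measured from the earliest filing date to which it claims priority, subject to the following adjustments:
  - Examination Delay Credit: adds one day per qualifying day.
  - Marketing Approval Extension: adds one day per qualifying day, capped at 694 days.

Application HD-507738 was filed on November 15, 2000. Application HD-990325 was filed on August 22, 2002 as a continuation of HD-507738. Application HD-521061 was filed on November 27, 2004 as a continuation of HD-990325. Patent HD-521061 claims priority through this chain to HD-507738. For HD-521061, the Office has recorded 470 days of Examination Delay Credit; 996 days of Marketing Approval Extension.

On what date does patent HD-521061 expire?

January 23, 2024

Earliest priority filing: 15 November 2000.
Base term: 15 November 2000 + 20 years → 15 November 2020.
Examination Delay Credit: +470 days → 28 February 2022.
Marketing Approval Extension: 996 days claimed exceeds the 694-day cap, so +694 days → 23 January 2024.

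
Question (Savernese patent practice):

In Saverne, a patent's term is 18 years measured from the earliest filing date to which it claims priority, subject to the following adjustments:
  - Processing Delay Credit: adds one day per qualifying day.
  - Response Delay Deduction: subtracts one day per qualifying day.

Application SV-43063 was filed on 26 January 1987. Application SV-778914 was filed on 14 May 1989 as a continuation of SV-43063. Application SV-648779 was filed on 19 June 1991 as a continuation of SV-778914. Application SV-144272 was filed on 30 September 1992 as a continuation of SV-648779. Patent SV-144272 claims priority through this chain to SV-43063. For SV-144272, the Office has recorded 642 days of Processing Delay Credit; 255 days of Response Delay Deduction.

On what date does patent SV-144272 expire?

February 17, 2006

Earliest priority filing: 26 January 1987.
Base term: 26 January 1987 + 18 years → 26 January 2005.
Processing Delay Credit: +642 days → 30 October 2006.
Response Delay Deduction: −255 days → 17 February 2006.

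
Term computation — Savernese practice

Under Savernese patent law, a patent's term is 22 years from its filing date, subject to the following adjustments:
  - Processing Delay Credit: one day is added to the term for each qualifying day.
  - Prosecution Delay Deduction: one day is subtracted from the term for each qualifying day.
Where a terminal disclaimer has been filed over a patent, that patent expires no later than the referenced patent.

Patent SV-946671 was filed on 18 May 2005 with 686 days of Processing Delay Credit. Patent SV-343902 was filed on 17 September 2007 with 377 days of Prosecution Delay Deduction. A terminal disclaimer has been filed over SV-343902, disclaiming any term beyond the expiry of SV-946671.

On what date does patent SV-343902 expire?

Natural term of SV-343902:
  Base: filing + 22 years → 17 September 2029.
  Prosecution Delay Deduction: −377 days → 5 September 2028.
Expiry of referenced patent SV-946671:
  Base: filing + 22 years → 18 May 2027.
  Processing Delay Credit: +686 days → 3 April 2029.
Terminal disclaimer: SV-343902 expires on the earlier of 5 September 2028 and 3 April 2029.

2028-09-05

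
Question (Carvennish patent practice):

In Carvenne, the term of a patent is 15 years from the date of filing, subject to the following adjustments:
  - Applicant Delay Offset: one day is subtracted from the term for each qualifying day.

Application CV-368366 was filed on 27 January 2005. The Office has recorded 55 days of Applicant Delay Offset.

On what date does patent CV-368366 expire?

Base term: filing date + 15 years → 27 January 2020.
Applicant Delay Offset: −55 days → 3 December 2019.

2019-12-03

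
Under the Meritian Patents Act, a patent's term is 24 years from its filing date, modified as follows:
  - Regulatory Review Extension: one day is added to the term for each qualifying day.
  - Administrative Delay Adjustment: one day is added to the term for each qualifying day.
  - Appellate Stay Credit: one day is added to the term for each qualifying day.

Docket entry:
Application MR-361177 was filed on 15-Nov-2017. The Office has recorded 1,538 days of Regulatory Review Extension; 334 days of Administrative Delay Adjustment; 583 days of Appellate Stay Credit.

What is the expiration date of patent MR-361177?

2048-08-05

Base term: filing date + 24 years → 15 November 2041.
Regulatory Review Extension: +1538 days → 31 January 2046.
Administrative Delay Adjustment: +334 days → 31 December 2046.
Appellate Stay Credit: +583 days → 5 August 2048.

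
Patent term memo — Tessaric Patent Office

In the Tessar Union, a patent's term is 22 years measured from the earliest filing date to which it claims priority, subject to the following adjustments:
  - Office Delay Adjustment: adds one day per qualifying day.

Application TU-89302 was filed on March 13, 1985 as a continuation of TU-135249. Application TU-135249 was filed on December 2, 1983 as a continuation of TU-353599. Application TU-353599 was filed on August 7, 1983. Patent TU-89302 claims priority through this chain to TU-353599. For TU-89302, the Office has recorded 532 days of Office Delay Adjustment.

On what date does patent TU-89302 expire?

January 21, 2007

Earliest priority filing: 7 August 1983.
Base term: 7 August 1983 + 22 years → 7 August 2005.
Office Delay Adjustment: +532 days → 21 January 2007.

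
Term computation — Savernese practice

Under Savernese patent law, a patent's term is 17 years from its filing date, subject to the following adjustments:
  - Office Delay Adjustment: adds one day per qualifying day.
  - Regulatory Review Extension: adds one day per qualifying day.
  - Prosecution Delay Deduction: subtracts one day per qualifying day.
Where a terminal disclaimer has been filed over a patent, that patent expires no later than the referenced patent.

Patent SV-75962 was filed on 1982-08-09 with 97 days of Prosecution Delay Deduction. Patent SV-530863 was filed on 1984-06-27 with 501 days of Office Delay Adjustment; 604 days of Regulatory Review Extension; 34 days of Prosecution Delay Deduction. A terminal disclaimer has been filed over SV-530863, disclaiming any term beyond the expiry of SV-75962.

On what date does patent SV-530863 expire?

Natural term of SV-530863:
  Base: filing + 17 years → 27 June 2001.
  Office Delay Adjustment: +501 days → 10 November 2002.
  Regulatory Review Extension: +604 days → 6 July 2004.
  Prosecution Delay Deduction: −34 days → 2 June 2004.
Expiry of referenced patent SV-75962:
  Base: filing + 17 years → 9 August 1999.
  Prosecution Delay Deduction: −97 days → 4 May 1999.
Terminal disclaimer: SV-530863 expires on the earlier of 2 June 2004 and 4 May 1999.

1999-05-04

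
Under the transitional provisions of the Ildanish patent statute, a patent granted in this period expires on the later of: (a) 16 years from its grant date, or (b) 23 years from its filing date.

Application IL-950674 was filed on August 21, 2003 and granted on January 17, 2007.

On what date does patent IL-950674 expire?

August 21, 2026

(a) grant + 16 years → 17 January 2023.
(b) filing + 23 years → 21 August 2026.
Later of the two: 21 August 2026.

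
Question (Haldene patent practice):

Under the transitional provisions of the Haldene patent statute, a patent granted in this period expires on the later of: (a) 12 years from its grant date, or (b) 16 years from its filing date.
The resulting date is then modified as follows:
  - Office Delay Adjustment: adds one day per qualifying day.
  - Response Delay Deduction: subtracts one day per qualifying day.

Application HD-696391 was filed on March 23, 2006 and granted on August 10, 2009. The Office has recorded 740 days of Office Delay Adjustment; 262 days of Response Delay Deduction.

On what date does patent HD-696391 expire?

2023-07-14

(a) grant + 12 years → 10 August 2021.
(b) filing + 16 years → 23 March 2022.
Later of the two: 23 March 2022.
Office Delay Adjustment: +740 days → 1 April 2024.
Response Delay Deduction: −262 days → 14 July 2023.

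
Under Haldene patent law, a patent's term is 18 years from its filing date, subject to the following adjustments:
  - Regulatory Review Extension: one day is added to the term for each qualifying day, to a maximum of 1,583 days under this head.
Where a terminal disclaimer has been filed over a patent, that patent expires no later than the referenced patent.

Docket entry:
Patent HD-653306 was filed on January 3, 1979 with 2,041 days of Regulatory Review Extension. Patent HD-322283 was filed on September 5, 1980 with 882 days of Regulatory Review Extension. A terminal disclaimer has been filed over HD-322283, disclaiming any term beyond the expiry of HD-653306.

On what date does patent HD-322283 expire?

Natural term of HD-322283:
  Base: filing + 18 years → 5 September 1998.
  Regulatory Review Extension: 882 days (within the 1583-day cap) → +882 days → 3 February 2001.
Expiry of referenced patent HD-653306:
  Base: filing + 18 years → 3 January 1997.
  Regulatory Review Extension: 2041 days claimed exceeds the 1583-day cap, so +1583 days → 5 May 2001.
Terminal disclaimer: HD-322283 expires on the earlier of 3 February 2001 and 5 May 2001.

February 3, 2001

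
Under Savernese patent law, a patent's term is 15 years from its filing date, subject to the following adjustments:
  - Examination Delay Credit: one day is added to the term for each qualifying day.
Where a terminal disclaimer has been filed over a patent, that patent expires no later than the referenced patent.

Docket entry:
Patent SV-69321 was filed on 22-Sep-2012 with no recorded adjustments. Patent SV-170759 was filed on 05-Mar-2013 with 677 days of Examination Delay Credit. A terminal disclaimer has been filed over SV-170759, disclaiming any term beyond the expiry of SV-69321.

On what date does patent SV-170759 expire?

September 22, 2027

Natural term of SV-170759:
  Base: filing + 15 years → 5 March 2028.
  Examination Delay Credit: +677 days → 11 January 2030.
Expiry of referenced patent SV-69321:
  Base: filing + 15 years → 22 September 2027.
Terminal disclaimer: SV-170759 expires on the earlier of 11 January 2030 and 22 September 2027.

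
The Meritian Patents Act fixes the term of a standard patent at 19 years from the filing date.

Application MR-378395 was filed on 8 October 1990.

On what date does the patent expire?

October 8, 2009

Filing date + 19 years → 8 October 2009.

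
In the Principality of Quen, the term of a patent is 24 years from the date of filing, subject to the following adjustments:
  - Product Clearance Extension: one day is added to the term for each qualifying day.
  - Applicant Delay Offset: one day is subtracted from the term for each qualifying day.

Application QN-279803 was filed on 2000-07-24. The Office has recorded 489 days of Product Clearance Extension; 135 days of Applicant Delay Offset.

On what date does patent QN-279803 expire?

July 13, 2025

Base term: filing date + 24 years → 24 July 2024.
Product Clearance Extension: +489 days → 25 November 2025.
Applicant Delay Offset: −135 days → 13 July 2025.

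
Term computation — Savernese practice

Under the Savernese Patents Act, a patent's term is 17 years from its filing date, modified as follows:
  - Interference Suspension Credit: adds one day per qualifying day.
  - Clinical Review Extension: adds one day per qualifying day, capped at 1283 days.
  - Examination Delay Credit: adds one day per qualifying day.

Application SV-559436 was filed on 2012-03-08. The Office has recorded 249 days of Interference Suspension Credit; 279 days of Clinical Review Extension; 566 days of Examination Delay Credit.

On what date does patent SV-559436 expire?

Base term: filing date + 17 years → 8 March 2029.
Interference Suspension Credit: +249 days → 12 November 2029.
Clinical Review Extension: 279 days (within the 1283-day cap) → +279 days → 18 August 2030.
Examination Delay Credit: +566 days → 6 March 2032.

March 6, 2032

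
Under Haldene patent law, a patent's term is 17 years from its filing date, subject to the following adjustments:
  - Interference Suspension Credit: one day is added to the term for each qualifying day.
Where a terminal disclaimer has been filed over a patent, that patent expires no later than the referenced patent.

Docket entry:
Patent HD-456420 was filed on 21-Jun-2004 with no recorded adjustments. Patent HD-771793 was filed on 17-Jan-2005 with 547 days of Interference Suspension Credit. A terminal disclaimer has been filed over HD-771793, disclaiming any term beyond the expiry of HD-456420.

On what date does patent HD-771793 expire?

Natural term of HD-771793:
  Base: filing + 17 years → 17 January 2022.
  Interference Suspension Credit: +547 days → 18 July 2023.
Expiry of referenced patent HD-456420:
  Base: filing + 17 years → 21 June 2021.
Terminal disclaimer: HD-771793 expires on the earlier of 18 July 2023 and 21 June 2021.

June 21, 2021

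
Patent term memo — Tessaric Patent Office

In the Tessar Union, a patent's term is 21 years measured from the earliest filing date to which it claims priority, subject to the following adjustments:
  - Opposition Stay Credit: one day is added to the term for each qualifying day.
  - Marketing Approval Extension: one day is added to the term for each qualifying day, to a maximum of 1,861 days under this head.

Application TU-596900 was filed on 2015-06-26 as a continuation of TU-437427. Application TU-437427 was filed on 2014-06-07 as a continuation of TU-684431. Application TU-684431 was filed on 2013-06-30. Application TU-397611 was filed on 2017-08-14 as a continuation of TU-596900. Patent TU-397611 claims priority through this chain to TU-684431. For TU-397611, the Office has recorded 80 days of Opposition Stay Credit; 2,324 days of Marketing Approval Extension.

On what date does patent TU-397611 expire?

Earliest priority filing: 30 June 2013.
Base term: 30 June 2013 + 21 years → 30 June 2034.
Opposition Stay Credit: +80 days → 18 September 2034.
Marketing Approval Extension: 2324 days claimed exceeds the 1861-day cap, so +1861 days → 23 October 2039.

2039-10-23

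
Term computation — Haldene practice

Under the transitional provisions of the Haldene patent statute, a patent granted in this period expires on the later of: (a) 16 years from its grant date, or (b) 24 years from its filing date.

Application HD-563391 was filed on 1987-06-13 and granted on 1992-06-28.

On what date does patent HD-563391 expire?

June 13, 2011

(a) grant + 16 years → 28 June 2008.
(b) filing + 24 years → 13 June 2011.
Later of the two: 13 June 2011.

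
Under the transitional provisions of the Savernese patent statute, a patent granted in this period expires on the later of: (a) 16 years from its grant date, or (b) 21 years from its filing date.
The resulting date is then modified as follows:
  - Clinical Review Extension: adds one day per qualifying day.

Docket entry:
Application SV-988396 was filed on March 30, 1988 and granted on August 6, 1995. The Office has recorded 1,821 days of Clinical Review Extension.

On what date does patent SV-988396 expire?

(a) grant + 16 years → 6 August 2011.
(b) filing + 21 years → 30 March 2009.
Later of the two: 6 August 2011.
Clinical Review Extension: +1821 days → 31 July 2016.

July 31, 2016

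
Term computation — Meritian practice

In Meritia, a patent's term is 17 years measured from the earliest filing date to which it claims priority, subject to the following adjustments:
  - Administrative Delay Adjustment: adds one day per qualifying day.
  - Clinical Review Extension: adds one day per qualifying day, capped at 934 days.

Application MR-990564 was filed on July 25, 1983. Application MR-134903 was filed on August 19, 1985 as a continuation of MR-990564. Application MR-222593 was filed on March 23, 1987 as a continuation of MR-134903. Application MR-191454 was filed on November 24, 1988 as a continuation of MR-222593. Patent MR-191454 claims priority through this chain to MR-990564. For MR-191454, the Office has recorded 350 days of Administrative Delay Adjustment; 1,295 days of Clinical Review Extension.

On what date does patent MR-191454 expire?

Earliest priority filing: 25 July 1983.
Base term: 25 July 1983 + 17 years → 25 July 2000.
Administrative Delay Adjustment: +350 days → 10 July 2001.
Clinical Review Extension: 1295 days claimed exceeds the 934-day cap, so +934 days → 30 January 2004.

January 30, 2004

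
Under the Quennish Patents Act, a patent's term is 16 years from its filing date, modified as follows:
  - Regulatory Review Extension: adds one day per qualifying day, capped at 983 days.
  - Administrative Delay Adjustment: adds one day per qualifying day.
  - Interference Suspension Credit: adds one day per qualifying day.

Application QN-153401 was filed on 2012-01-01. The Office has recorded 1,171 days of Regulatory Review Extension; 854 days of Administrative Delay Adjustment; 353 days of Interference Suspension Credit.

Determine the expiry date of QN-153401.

December 30, 2033

Base term: filing date + 16 years → 1 January 2028.
Regulatory Review Extension: 1171 days claimed exceeds the 983-day cap, so +983 days → 10 September 2030.
Administrative Delay Adjustment: +854 days → 11 January 2033.
Interference Suspension Credit: +353 days → 30 December 2033.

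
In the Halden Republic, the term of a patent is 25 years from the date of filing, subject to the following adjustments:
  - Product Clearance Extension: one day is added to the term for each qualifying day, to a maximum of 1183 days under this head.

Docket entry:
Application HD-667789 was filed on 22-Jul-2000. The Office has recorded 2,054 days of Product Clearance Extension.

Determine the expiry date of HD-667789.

Base term: filing date + 25 years → 22 July 2025.
Product Clearance Extension: 2054 days claimed exceeds the 1183-day cap, so +1183 days → 17 October 2028.

October 17, 2028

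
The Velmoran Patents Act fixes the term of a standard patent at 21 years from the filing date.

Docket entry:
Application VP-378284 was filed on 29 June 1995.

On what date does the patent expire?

June 29, 2016

Filing date + 21 years → 29 June 2016.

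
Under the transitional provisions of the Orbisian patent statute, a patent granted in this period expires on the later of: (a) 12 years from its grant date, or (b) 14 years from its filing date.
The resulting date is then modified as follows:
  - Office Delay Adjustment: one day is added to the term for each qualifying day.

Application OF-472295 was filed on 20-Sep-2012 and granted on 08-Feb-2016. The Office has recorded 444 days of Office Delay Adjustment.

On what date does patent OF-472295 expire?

(a) grant + 12 years → 8 February 2028.
(b) filing + 14 years → 20 September 2026.
Later of the two: 8 February 2028.
Office Delay Adjustment: +444 days → 27 April 2029.

2029-04-27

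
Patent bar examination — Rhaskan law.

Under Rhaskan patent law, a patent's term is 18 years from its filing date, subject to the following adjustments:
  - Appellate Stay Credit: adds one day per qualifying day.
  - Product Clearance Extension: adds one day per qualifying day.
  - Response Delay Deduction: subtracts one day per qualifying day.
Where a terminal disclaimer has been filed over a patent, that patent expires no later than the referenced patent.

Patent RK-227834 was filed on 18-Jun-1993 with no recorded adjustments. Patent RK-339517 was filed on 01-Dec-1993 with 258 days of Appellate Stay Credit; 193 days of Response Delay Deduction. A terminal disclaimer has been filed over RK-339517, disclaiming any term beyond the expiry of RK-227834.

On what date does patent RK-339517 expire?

Natural term of RK-339517:
  Base: filing + 18 years → 1 December 2011.
  Appellate Stay Credit: +258 days → 15 August 2012.
  Response Delay Deduction: −193 days → 4 February 2012.
Expiry of referenced patent RK-227834:
  Base: filing + 18 years → 18 June 2011.
Terminal disclaimer: RK-339517 expires on the earlier of 4 February 2012 and 18 June 2011.

2011-06-18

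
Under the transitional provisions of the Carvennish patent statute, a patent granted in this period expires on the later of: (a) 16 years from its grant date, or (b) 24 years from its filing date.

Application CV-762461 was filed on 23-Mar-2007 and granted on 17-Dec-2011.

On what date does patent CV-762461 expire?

March 23, 2031

(a) grant + 16 years → 17 December 2027.
(b) filing + 24 years → 23 March 2031.
Later of the two: 23 March 2031.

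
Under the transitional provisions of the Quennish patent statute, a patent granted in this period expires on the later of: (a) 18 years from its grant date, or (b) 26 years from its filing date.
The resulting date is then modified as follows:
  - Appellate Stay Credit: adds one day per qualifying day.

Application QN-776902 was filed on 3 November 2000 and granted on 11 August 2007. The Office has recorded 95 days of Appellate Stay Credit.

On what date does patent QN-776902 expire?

February 6, 2027

(a) grant + 18 years → 11 August 2025.
(b) filing + 26 years → 3 November 2026.
Later of the two: 3 November 2026.
Appellate Stay Credit: +95 days → 6 February 2027.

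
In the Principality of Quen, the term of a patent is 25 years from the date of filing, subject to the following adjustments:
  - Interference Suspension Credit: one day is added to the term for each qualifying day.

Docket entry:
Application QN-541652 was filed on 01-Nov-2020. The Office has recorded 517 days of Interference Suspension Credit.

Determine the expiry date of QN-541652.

Base term: filing date + 25 years → 1 November 2045.
Interference Suspension Credit: +517 days → 2 April 2047.

2047-04-02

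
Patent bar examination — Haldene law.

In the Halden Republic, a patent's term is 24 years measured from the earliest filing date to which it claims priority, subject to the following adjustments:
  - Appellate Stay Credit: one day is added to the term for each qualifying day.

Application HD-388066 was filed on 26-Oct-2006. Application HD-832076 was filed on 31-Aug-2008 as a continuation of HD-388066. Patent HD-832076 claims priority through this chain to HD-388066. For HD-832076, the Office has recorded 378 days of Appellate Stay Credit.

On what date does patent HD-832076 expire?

2031-11-08

Earliest priority filing: 26 October 2006.
Base term: 26 October 2006 + 24 years → 26 October 2030.
Appellate Stay Credit: +378 days → 8 November 2031.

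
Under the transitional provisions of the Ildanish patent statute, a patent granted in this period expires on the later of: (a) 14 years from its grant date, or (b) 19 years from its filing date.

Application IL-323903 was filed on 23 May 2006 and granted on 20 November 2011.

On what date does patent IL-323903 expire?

November 20, 2025

(a) grant + 14 years → 20 November 2025.
(b) filing + 19 years → 23 May 2025.
Later of the two: 20 November 2025.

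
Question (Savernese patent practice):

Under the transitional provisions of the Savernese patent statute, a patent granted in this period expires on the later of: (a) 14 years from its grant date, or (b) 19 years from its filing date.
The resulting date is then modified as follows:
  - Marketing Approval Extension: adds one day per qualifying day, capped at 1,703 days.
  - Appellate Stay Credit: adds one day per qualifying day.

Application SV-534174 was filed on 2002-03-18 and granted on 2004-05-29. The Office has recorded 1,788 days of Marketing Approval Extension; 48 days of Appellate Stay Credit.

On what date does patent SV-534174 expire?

(a) grant + 14 years → 29 May 2018.
(b) filing + 19 years → 18 March 2021.
Later of the two: 18 March 2021.
Marketing Approval Extension: 1788 days claimed exceeds the 1703-day cap, so +1703 days → 15 November 2025.
Appellate Stay Credit: +48 days → 2 January 2026.

2026-01-02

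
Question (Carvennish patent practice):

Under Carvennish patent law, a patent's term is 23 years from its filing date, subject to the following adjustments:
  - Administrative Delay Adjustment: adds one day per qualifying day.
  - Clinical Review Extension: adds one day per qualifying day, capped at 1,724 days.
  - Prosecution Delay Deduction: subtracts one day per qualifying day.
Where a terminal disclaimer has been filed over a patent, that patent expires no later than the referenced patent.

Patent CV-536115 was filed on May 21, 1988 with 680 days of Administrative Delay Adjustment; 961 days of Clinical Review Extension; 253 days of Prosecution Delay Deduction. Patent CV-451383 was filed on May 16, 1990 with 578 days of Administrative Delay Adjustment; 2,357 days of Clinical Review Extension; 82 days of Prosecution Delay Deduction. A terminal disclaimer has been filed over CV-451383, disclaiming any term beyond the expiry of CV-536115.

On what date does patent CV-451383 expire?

March 9, 2015

Natural term of CV-451383:
  Base: filing + 23 years → 16 May 2013.
  Administrative Delay Adjustment: +578 days → 15 December 2014.
  Clinical Review Extension: 2357 days claimed exceeds the 1724-day cap, so +1724 days → 4 September 2019.
  Prosecution Delay Deduction: −82 days → 14 June 2019.
Expiry of referenced patent CV-536115:
  Base: filing + 23 years → 21 May 2011.
  Administrative Delay Adjustment: +680 days → 31 March 2013.
  Clinical Review Extension: 961 days (within the 1724-day cap) → +961 days → 17 November 2015.
  Prosecution Delay Deduction: −253 days → 9 March 2015.
Terminal disclaimer: CV-451383 expires on the earlier of 14 June 2019 and 9 March 2015.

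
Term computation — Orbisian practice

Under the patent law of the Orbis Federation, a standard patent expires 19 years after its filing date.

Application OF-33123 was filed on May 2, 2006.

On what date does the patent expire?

May 2, 2025

Filing date + 19 years → 2 May 2025.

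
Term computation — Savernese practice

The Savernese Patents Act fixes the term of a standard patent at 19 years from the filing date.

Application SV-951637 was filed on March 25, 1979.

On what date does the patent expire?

1998-03-25

Filing date + 19 years → 25 March 1998.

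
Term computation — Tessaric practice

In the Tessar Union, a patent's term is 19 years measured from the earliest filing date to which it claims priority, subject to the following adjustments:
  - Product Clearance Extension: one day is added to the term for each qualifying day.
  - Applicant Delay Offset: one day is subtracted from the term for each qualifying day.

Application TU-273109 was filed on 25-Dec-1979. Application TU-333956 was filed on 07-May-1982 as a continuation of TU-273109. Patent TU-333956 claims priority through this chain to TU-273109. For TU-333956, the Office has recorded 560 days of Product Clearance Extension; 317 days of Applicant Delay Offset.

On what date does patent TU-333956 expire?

August 25, 1999

Earliest priority filing: 25 December 1979.
Base term: 25 December 1979 + 19 years → 25 December 1998.
Product Clearance Extension: +560 days → 7 July 2000.
Applicant Delay Offset: −317 days → 25 August 1999.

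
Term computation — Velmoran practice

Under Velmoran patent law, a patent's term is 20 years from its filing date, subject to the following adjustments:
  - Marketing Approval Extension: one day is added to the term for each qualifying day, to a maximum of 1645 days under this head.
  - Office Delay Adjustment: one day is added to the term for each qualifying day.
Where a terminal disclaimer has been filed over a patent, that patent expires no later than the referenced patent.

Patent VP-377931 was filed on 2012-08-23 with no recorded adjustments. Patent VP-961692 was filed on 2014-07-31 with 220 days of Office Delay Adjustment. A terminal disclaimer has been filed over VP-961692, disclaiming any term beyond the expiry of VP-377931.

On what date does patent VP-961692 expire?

Natural term of VP-961692:
  Base: filing + 20 years → 31 July 2034.
  Office Delay Adjustment: +220 days → 8 March 2035.
Expiry of referenced patent VP-377931:
  Base: filing + 20 years → 23 August 2032.
Terminal disclaimer: VP-961692 expires on the earlier of 8 March 2035 and 23 August 2032.

2032-08-23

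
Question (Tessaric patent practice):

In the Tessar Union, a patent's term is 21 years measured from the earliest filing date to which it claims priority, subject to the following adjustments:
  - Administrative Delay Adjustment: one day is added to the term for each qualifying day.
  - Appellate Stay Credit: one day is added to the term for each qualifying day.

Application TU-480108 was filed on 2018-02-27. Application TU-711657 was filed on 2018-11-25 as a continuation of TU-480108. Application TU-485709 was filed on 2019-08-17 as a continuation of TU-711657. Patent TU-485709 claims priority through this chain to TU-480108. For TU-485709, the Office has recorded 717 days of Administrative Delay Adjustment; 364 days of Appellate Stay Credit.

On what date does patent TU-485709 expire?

Earliest priority filing: 27 February 2018.
Base term: 27 February 2018 + 21 years → 27 February 2039.
Administrative Delay Adjustment: +717 days → 13 February 2041.
Appellate Stay Credit: +364 days → 12 February 2042.

2042-02-12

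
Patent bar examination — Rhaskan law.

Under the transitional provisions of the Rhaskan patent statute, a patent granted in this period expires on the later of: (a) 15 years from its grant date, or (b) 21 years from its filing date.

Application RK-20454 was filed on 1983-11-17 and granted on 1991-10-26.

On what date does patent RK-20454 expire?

(a) grant + 15 years → 26 October 2006.
(b) filing + 21 years → 17 November 2004.
Later of the two: 26 October 2006.

October 26, 2006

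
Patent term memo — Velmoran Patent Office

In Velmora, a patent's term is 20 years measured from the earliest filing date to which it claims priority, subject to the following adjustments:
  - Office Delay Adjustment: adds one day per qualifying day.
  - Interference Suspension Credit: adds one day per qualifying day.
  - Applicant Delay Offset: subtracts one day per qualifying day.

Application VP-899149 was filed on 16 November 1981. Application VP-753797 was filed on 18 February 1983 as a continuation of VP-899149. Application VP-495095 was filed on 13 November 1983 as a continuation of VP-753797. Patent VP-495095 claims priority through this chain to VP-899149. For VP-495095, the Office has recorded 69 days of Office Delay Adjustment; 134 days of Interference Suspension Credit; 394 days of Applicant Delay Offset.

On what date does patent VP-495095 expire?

Earliest priority filing: 16 November 1981.
Base term: 16 November 1981 + 20 years → 16 November 2001.
Office Delay Adjustment: +69 days → 24 January 2002.
Interference Suspension Credit: +134 days → 7 June 2002.
Applicant Delay Offset: −394 days → 9 May 2001.

May 9, 2001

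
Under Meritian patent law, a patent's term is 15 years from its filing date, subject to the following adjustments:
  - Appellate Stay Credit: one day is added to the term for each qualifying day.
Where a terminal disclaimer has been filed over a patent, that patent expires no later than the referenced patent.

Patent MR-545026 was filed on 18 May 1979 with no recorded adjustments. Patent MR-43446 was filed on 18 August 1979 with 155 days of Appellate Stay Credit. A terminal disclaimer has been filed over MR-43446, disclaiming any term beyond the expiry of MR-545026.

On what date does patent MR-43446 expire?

Natural term of MR-43446:
  Base: filing + 15 years → 18 August 1994.
  Appellate Stay Credit: +155 days → 20 January 1995.
Expiry of referenced patent MR-545026:
  Base: filing + 15 years → 18 May 1994.
Terminal disclaimer: MR-43446 expires on the earlier of 20 January 1995 and 18 May 1994.

May 18, 1994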